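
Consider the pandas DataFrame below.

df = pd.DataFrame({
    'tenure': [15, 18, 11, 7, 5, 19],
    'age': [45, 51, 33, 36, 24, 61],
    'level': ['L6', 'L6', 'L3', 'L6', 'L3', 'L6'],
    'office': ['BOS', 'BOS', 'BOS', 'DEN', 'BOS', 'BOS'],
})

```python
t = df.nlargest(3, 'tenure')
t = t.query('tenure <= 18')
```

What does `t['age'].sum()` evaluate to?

take 3 rows with largest tenure:
   tenure  age level office
5      19   61    L6    BOS
1      18   51    L6    BOS
0      15   45    L6    BOS
filter rows where tenure <= 18:
   tenure  age level office
1      18   51    L6    BOS
0      15   45    L6    BOS
Then the sum of column 'age': 96

96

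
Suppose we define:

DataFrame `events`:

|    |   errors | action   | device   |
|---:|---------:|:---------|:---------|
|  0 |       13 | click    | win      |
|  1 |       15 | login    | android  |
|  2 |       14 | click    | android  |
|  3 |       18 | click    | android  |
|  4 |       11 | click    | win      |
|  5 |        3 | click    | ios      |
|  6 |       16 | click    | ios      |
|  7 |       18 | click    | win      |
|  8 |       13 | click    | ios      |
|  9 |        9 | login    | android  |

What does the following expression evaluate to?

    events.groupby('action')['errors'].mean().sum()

25.25

group by action, mean of errors:
action
click    13.25
login    12.00
Name: errors, dtype: float64
Taking the sum of the resulting series gives 25.25.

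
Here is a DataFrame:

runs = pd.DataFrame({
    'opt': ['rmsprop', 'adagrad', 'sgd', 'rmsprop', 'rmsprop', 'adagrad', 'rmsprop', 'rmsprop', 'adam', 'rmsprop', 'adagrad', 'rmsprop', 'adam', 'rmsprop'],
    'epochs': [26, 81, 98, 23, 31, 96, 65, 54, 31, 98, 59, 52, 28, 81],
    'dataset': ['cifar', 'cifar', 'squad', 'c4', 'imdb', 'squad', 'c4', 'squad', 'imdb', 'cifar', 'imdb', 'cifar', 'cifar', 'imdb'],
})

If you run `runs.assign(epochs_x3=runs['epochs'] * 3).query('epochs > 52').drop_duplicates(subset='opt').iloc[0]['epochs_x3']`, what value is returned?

add column epochs_x3 = runs['epochs'] * 3:
        opt  epochs dataset  epochs_x3
0   rmsprop      26   cifar         78
1   adagrad      81   cifar        243
2       sgd      98   squad        294
3   rmsprop      23      c4         69
4   rmsprop      31    imdb         93
5   adagrad      96   squad        288
6   rmsprop      65      c4        195
7   rmsprop      54   squad        162
8      adam      31    imdb         93
9   rmsprop      98   cifar        294
10  adagrad      59    imdb        177
11  rmsprop      52   cifar        156
12     adam      28   cifar         84
13  rmsprop      81    imdb        243
filter rows where epochs > 52:
        opt  epochs dataset  epochs_x3
1   adagrad      81   cifar        243
2       sgd      98   squad        294
5   adagrad      96   squad        288
6   rmsprop      65      c4        195
7   rmsprop      54   squad        162
9   rmsprop      98   cifar        294
10  adagrad      59    imdb        177
13  rmsprop      81    imdb        243
drop duplicate opt (keep=first):
       opt  epochs dataset  epochs_x3
1  adagrad      81   cifar        243
2      sgd      98   squad        294
6  rmsprop      65      c4        195

243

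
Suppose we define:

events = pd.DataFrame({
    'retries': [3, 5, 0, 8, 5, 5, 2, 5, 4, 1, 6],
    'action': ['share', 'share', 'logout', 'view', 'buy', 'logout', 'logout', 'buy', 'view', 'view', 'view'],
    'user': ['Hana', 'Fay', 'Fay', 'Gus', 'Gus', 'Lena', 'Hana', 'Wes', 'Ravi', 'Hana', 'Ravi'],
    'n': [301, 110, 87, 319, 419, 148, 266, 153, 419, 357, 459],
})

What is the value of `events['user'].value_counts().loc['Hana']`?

value_counts of user:
user
Hana    3
Fay     2
Gus     2
Ravi    2
Lena    1
Wes     1
Name: count, dtype: int64

3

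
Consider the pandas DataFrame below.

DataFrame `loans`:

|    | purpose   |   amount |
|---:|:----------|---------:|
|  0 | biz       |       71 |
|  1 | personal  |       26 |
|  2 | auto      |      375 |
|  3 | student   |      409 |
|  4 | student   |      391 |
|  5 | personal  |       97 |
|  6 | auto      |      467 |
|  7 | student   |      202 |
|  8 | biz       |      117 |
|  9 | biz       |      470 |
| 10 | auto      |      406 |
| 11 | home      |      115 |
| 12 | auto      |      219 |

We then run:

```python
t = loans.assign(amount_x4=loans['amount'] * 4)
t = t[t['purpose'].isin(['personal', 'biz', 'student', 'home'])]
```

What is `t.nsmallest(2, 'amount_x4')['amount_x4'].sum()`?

add column amount_x4 = loans['amount'] * 4:
     purpose  amount  amount_x4
0        biz      71        284
1   personal      26        104
2       auto     375       1500
3    student     409       1636
4    student     391       1564
5   personal      97        388
6       auto     467       1868
7    student     202        808
8        biz     117        468
9        biz     470       1880
10      auto     406       1624
11      home     115        460
12      auto     219        876
filter rows where purpose in ['personal', 'biz', 'student', 'home']:
     purpose  amount  amount_x4
0        biz      71        284
1   personal      26        104
3    student     409       1636
4    student     391       1564
5   personal      97        388
7    student     202        808
8        biz     117        468
9        biz     470       1880
11      home     115        460
take 2 rows with smallest amount_x4:
    purpose  amount  amount_x4
1  personal      26        104
0       biz      71        284
Hence 388.

388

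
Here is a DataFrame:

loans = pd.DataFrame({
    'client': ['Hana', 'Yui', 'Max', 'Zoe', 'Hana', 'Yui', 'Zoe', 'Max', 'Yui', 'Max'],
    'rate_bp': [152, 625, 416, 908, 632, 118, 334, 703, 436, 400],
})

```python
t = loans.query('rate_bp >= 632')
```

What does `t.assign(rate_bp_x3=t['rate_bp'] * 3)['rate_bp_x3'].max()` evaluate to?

filter rows where rate_bp >= 632:
  client  rate_bp
3    Zoe      908
4   Hana      632
7    Max      703
add column rate_bp_x3 = t['rate_bp'] * 3:
  client  rate_bp  rate_bp_x3
3    Zoe      908        2724
4   Hana      632        1896
7    Max      703        2109

2724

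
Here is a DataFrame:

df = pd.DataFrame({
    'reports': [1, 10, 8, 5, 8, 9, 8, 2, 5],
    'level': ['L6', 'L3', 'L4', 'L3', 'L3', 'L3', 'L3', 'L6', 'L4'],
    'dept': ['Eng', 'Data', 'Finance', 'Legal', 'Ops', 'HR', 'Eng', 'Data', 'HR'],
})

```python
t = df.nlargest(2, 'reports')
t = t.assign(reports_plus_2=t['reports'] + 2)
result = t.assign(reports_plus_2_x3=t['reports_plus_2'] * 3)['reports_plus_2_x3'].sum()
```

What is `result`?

69

take 2 rows with largest reports:
   reports level  dept
1       10    L3  Data
5        9    L3    HR
add column reports_plus_2 = t['reports'] + 2:
   reports level  dept  reports_plus_2
1       10    L3  Data              12
5        9    L3    HR              11
add column reports_plus_2_x3 = t['reports_plus_2'] * 3:
   reports level  dept  reports_plus_2  reports_plus_2_x3
1       10    L3  Data              12                 36
5        9    L3    HR              11                 33
Reading off the sum of column 'reports_plus_2_x3', we get 69.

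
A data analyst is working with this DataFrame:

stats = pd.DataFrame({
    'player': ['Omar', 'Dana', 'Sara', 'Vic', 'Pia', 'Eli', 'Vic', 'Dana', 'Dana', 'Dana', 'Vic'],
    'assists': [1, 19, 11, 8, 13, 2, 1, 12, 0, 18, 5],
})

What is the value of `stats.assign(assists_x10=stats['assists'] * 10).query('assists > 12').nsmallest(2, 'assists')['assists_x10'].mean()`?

add column assists_x10 = stats['assists'] * 10:
   player  assists  assists_x10
0    Omar        1           10
1    Dana       19          190
2    Sara       11          110
3     Vic        8           80
4     Pia       13          130
5     Eli        2           20
6     Vic        1           10
7    Dana       12          120
8    Dana        0            0
9    Dana       18          180
10    Vic        5           50
filter rows where assists > 12:
  player  assists  assists_x10
1   Dana       19          190
4    Pia       13          130
9   Dana       18          180
take 2 rows with smallest assists:
  player  assists  assists_x10
4    Pia       13          130
9   Dana       18          180
Reading off the mean of column 'assists_x10', we get 155.0.

155.0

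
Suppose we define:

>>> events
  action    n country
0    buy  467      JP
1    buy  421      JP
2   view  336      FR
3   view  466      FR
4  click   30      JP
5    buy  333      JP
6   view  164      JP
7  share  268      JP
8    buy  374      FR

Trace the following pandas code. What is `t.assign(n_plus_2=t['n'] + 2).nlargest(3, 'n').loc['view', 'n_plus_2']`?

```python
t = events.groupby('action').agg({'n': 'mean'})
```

324.0

group by action, mean of n:
             n
action        
buy     398.75
click    30.00
share   268.00
view    322.00
add column n_plus_2 = t['n'] + 2:
             n  n_plus_2
action                  
buy     398.75    400.75
click    30.00     32.00
share   268.00    270.00
view    322.00    324.00
take 3 rows with largest n:
             n  n_plus_2
action                  
buy     398.75    400.75
view    322.00    324.00
share   268.00    270.00
So loc['view', 'n_plus_2'] = 324.0.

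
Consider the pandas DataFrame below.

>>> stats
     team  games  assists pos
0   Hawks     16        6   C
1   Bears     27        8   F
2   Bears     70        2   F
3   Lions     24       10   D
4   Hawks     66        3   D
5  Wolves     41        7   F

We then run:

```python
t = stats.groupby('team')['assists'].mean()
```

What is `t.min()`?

4.5

group by team, mean of assists:
team
Bears      5.0
Hawks      4.5
Lions     10.0
Wolves     7.0
Name: assists, dtype: float64
Taking the min of the resulting series gives 4.5.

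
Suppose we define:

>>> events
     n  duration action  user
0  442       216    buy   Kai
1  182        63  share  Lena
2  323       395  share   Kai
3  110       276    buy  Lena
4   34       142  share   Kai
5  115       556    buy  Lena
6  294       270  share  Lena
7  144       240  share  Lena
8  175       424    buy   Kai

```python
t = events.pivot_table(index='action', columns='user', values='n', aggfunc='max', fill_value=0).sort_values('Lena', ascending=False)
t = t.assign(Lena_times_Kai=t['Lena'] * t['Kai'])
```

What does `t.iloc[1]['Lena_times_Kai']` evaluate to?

pivot: rows=action, cols=user, max(n):
user    Kai  Lena
action           
buy     442   115
share   323   294
sort by Lena descending:
user    Kai  Lena
action           
share   323   294
buy     442   115
add column Lena_times_Kai = t['Lena'] * t['Kai']:
user    Kai  Lena  Lena_times_Kai
action                           
share   323   294           94962
buy     442   115           50830

50830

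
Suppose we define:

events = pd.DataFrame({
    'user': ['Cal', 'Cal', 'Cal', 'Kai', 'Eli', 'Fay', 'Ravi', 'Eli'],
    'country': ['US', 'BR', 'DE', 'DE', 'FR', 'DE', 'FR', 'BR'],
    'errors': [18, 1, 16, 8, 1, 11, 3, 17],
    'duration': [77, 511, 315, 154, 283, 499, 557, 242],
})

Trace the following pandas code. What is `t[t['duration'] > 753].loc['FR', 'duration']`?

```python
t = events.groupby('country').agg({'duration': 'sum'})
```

group by country, sum of duration:
         duration
country          
BR            753
DE            968
FR            840
US             77
filter rows where duration > 753:
         duration
country          
DE            968
FR            840
The value at row 'FR', column 'duration' is 840.

840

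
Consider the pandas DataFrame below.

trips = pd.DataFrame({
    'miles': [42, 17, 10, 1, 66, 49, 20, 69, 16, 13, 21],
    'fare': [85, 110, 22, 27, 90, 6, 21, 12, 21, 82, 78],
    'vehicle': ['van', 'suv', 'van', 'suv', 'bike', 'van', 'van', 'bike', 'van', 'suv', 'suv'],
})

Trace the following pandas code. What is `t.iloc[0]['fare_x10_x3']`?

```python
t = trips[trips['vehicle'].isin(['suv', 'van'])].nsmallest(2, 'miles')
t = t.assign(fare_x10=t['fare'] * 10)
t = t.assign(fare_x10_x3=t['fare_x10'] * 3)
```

filter rows where vehicle in ['suv', 'van']:
    miles  fare vehicle
0      42    85     van
1      17   110     suv
2      10    22     van
3       1    27     suv
5      49     6     van
6      20    21     van
8      16    21     van
9      13    82     suv
10     21    78     suv
take 2 rows with smallest miles:
   miles  fare vehicle
3      1    27     suv
2     10    22     van
add column fare_x10 = t['fare'] * 10:
   miles  fare vehicle  fare_x10
3      1    27     suv       270
2     10    22     van       220
add column fare_x10_x3 = t['fare_x10'] * 3:
   miles  fare vehicle  fare_x10  fare_x10_x3
3      1    27     suv       270          810
2     10    22     van       220          660

810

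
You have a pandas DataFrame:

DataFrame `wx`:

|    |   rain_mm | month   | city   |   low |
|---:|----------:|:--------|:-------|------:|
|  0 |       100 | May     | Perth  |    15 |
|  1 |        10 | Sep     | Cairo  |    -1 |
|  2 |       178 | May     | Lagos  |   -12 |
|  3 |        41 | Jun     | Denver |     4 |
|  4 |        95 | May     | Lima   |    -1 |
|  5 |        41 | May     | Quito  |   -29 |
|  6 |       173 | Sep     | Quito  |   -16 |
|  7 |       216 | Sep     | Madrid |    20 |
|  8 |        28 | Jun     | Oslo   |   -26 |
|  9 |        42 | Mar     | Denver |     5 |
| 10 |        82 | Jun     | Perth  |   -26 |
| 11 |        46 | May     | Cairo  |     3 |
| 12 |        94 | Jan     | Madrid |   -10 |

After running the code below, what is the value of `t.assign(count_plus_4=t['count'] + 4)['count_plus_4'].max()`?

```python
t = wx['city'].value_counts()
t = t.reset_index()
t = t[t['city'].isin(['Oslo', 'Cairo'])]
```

value_counts of city:
city
Perth     2
Cairo     2
Denver    2
Quito     2
Madrid    2
Lagos     1
Lima      1
Oslo      1
Name: count, dtype: int64
reset_index():
     city  count
0   Perth      2
1   Cairo      2
2  Denver      2
3   Quito      2
4  Madrid      2
5   Lagos      1
6    Lima      1
7    Oslo      1
filter rows where city in ['Oslo', 'Cairo']:
    city  count
1  Cairo      2
7   Oslo      1
add column count_plus_4 = t['count'] + 4:
    city  count  count_plus_4
1  Cairo      2             6
7   Oslo      1             5
So max() = 6.

6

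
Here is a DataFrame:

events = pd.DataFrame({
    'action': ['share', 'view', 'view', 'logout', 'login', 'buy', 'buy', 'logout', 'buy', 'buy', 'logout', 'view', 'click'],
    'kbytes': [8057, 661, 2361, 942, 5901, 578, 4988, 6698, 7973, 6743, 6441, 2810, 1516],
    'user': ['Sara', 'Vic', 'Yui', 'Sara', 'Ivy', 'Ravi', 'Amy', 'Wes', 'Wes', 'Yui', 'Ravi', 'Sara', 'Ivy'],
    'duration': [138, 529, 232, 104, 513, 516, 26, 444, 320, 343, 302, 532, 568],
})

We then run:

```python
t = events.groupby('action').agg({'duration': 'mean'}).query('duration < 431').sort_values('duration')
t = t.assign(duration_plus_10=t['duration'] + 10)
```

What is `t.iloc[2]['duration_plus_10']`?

311.25

group by action, mean of duration:
          duration
action            
buy     301.250000
click   568.000000
login   513.000000
logout  283.333333
share   138.000000
view    431.000000
filter rows where duration < 431:
          duration
action            
buy     301.250000
logout  283.333333
share   138.000000
sort by duration:
          duration
action            
share   138.000000
logout  283.333333
buy     301.250000
add column duration_plus_10 = t['duration'] + 10:
          duration  duration_plus_10
action                              
share   138.000000        148.000000
logout  283.333333        293.333333
buy     301.250000        311.250000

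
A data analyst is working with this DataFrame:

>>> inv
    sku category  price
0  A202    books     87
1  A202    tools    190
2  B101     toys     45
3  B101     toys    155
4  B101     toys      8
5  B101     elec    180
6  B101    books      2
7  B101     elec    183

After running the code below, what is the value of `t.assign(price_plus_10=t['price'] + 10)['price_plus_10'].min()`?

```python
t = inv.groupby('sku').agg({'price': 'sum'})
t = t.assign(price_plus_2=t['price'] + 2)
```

287

group by sku, sum of price:
      price
sku        
A202    277
B101    573
add column price_plus_2 = t['price'] + 2:
      price  price_plus_2
sku                      
A202    277           279
B101    573           575
add column price_plus_10 = t['price'] + 10:
      price  price_plus_2  price_plus_10
sku                                     
A202    277           279            287
B101    573           575            583
Reading off the min of column 'price_plus_10', we get 287.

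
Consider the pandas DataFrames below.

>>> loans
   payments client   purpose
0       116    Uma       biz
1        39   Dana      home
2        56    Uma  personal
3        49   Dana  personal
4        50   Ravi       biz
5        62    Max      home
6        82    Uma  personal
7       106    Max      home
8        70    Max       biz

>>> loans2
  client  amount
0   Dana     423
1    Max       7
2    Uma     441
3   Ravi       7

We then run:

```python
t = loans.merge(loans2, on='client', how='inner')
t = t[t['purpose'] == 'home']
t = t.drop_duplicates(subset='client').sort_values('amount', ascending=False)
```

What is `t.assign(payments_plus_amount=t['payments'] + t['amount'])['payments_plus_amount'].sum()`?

531

merge on 'client' (how='inner') → 9 rows:
   payments client   purpose  amount
0       116    Uma       biz     441
1        39   Dana      home     423
2        56    Uma  personal     441
3        49   Dana  personal     423
4        50   Ravi       biz       7
5        62    Max      home       7
6        82    Uma  personal     441
7       106    Max      home       7
8        70    Max       biz       7
filter rows where purpose == 'home':
   payments client purpose  amount
1        39   Dana    home     423
5        62    Max    home       7
7       106    Max    home       7
drop duplicate client (keep=first):
   payments client purpose  amount
1        39   Dana    home     423
5        62    Max    home       7
sort by amount descending:
   payments client purpose  amount
1        39   Dana    home     423
5        62    Max    home       7
add column payments_plus_amount = t['payments'] + t['amount']:
   payments client purpose  amount  payments_plus_amount
1        39   Dana    home     423                   462
5        62    Max    home       7                    69
Reading off the sum of column 'payments_plus_amount', we get 531.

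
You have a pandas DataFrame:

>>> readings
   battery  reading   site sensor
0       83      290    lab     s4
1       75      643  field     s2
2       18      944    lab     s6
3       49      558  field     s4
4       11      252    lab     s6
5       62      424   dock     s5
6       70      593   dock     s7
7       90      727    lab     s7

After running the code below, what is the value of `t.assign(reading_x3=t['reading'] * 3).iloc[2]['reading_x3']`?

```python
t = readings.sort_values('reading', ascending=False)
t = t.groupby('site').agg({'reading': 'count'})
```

12

sort by reading descending:
   battery  reading   site sensor
2       18      944    lab     s6
7       90      727    lab     s7
1       75      643  field     s2
6       70      593   dock     s7
3       49      558  field     s4
5       62      424   dock     s5
0       83      290    lab     s4
4       11      252    lab     s6
group by site, count of reading:
       reading
site          
dock         2
field        2
lab          4
add column reading_x3 = t['reading'] * 3:
       reading  reading_x3
site                      
dock         2           6
field        2           6
lab          4          12
value at position 2, column 'reading_x3' → 12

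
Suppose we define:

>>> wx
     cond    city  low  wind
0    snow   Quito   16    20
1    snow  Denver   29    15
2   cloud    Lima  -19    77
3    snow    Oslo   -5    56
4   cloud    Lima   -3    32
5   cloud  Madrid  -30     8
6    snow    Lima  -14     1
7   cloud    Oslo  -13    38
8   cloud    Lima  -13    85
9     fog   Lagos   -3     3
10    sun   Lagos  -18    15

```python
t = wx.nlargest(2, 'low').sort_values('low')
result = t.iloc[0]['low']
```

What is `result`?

16

take 2 rows with largest low:
   cond    city  low  wind
1  snow  Denver   29    15
0  snow   Quito   16    20
sort by low:
   cond    city  low  wind
0  snow   Quito   16    20
1  snow  Denver   29    15
Finally, value at position 0, column 'low' = 16.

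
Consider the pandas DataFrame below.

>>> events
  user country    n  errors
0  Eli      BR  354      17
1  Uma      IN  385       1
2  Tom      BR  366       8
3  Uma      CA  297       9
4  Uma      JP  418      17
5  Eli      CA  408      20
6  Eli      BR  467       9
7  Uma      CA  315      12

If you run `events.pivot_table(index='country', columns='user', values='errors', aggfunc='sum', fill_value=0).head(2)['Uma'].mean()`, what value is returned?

pivot: rows=country, cols=user, sum(errors):
user     Eli  Tom  Uma
country               
BR        26    8    0
CA        20    0   21
IN         0    0    1
JP         0    0   17
take first 2 rows:
user     Eli  Tom  Uma
country               
BR        26    8    0
CA        20    0   21

10.5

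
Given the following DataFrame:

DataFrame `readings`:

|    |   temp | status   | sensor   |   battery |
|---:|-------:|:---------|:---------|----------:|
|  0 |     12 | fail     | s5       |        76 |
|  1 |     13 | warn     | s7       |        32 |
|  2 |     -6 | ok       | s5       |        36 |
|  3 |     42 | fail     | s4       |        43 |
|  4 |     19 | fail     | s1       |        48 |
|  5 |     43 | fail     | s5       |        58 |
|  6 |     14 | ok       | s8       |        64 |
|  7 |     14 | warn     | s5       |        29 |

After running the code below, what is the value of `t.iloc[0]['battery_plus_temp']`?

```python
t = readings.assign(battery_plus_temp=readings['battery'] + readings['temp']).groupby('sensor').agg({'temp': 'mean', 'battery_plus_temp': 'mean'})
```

add column battery_plus_temp = readings['battery'] + readings['temp']:
   temp status sensor  battery  battery_plus_temp
0    12   fail     s5       76                 88
1    13   warn     s7       32                 45
2    -6     ok     s5       36                 30
3    42   fail     s4       43                 85
4    19   fail     s1       48                 67
5    43   fail     s5       58                101
6    14     ok     s8       64                 78
7    14   warn     s5       29                 43
group by sensor: mean(temp), mean(battery_plus_temp):
         temp  battery_plus_temp
sensor                          
s1      19.00               67.0
s4      42.00               85.0
s5      15.75               65.5
s7      13.00               45.0
s8      14.00               78.0
Hence 67.0.

67.0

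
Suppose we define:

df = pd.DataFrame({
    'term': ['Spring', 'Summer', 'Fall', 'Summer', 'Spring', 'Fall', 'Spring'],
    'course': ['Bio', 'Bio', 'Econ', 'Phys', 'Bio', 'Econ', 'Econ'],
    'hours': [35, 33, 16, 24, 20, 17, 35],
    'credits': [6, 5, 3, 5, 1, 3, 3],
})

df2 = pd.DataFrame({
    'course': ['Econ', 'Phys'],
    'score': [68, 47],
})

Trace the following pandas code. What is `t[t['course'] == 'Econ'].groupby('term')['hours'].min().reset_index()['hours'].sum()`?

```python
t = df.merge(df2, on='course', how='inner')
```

51

merge on 'course' (how='inner') → 4 rows:
     term course  hours  credits  score
0    Fall   Econ     16        3     68
1  Summer   Phys     24        5     47
2    Fall   Econ     17        3     68
3  Spring   Econ     35        3     68
filter rows where course == 'Econ':
     term course  hours  credits  score
0    Fall   Econ     16        3     68
2    Fall   Econ     17        3     68
3  Spring   Econ     35        3     68
group by term, min of hours:
term
Fall      16
Spring    35
Name: hours, dtype: int64
reset_index():
     term  hours
0    Fall     16
1  Spring     35
Hence 51.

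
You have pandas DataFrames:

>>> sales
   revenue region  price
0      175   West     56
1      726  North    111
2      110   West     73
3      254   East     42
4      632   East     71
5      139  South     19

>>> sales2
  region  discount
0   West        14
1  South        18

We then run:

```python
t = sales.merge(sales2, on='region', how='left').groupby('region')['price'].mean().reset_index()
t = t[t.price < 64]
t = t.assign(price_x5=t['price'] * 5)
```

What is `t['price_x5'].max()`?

merge on 'region' (how='left') → 6 rows:
   revenue region  price  discount
0      175   West     56      14.0
1      726  North    111       NaN
2      110   West     73      14.0
3      254   East     42       NaN
4      632   East     71       NaN
5      139  South     19      18.0
group by region, mean of price:
region
East      56.5
North    111.0
South     19.0
West      64.5
Name: price, dtype: float64
reset_index():
  region  price
0   East   56.5
1  North  111.0
2  South   19.0
3   West   64.5
filter rows where price < 64:
  region  price
0   East   56.5
2  South   19.0
add column price_x5 = t['price'] * 5:
  region  price  price_x5
0   East   56.5     282.5
2  South   19.0      95.0

282.5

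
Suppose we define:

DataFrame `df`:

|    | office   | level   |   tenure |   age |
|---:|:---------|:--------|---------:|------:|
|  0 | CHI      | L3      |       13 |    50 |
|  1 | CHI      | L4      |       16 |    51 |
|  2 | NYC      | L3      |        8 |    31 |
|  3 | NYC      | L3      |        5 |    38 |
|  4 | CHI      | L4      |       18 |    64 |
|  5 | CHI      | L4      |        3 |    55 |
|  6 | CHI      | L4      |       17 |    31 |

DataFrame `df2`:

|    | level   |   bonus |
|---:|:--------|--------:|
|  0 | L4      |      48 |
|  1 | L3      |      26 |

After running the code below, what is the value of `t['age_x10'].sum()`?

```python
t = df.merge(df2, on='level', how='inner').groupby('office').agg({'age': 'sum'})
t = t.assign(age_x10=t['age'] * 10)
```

merge on 'level' (how='inner') → 7 rows:
  office level  tenure  age  bonus
0    CHI    L3      13   50     26
1    CHI    L4      16   51     48
2    NYC    L3       8   31     26
3    NYC    L3       5   38     26
4    CHI    L4      18   64     48
5    CHI    L4       3   55     48
6    CHI    L4      17   31     48
group by office, sum of age:
        age
office     
CHI     251
NYC      69
add column age_x10 = t['age'] * 10:
        age  age_x10
office              
CHI     251     2510
NYC      69      690
Hence 3200.

3200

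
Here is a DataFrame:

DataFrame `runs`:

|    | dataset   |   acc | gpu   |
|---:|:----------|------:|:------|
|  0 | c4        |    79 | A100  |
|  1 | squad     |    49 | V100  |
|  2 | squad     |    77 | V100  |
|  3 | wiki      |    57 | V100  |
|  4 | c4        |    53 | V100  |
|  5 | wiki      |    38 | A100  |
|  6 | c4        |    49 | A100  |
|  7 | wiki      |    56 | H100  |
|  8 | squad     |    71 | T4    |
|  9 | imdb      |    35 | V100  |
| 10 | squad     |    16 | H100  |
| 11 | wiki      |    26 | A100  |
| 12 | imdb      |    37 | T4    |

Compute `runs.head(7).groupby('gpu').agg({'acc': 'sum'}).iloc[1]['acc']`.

take first 7 rows:
  dataset  acc   gpu
0      c4   79  A100
1   squad   49  V100
2   squad   77  V100
3    wiki   57  V100
4      c4   53  V100
5    wiki   38  A100
6      c4   49  A100
group by gpu, sum of acc:
      acc
gpu      
A100  166
V100  236
Hence 236.

236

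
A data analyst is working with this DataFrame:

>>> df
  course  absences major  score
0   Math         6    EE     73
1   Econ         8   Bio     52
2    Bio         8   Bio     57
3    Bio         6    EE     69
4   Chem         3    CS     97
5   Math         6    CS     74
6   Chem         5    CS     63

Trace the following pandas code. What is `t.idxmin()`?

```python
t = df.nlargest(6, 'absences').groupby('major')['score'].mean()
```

take 6 rows with largest absences:
  course  absences major  score
1   Econ         8   Bio     52
2    Bio         8   Bio     57
0   Math         6    EE     73
3    Bio         6    EE     69
5   Math         6    CS     74
6   Chem         5    CS     63
group by major, mean of score:
major
Bio    54.5
CS     68.5
EE     71.0
Name: score, dtype: float64
Then the label with the smallest value: Bio

Bio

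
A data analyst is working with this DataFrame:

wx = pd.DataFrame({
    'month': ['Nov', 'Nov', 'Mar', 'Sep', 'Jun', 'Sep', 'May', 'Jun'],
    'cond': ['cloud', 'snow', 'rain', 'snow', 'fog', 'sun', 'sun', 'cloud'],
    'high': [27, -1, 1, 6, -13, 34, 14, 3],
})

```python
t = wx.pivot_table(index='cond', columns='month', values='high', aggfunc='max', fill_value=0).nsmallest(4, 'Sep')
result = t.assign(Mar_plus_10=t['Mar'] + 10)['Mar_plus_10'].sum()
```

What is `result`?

pivot: rows=cond, cols=month, max(high):
month  Jun  Mar  May  Nov  Sep
cond                          
cloud    3    0    0   27    0
fog    -13    0    0    0    0
rain     0    1    0    0    0
snow     0    0    0   -1    6
sun      0    0   14    0   34
take 4 rows with smallest Sep:
month  Jun  Mar  May  Nov  Sep
cond                          
cloud    3    0    0   27    0
fog    -13    0    0    0    0
rain     0    1    0    0    0
snow     0    0    0   -1    6
add column Mar_plus_10 = t['Mar'] + 10:
month  Jun  Mar  May  Nov  Sep  Mar_plus_10
cond                                       
cloud    3    0    0   27    0           10
fog    -13    0    0    0    0           10
rain     0    1    0    0    0           11
snow     0    0    0   -1    6           10
So sum() = 41.

41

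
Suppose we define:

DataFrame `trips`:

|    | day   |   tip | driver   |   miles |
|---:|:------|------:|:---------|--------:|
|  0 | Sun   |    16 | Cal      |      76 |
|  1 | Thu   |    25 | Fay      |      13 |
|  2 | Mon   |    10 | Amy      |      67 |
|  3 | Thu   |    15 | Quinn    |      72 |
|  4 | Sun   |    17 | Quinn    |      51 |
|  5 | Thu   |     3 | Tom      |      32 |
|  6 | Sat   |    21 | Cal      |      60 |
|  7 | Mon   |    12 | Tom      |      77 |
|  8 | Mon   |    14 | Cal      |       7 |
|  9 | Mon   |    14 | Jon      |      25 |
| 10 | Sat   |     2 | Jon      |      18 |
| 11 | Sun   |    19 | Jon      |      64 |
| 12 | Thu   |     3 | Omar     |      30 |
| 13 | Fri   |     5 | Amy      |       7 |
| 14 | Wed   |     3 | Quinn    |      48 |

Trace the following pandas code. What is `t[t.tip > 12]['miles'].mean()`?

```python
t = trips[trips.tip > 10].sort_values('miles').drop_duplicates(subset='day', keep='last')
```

filter rows where tip > 10:
    day  tip driver  miles
0   Sun   16    Cal     76
1   Thu   25    Fay     13
3   Thu   15  Quinn     72
4   Sun   17  Quinn     51
6   Sat   21    Cal     60
7   Mon   12    Tom     77
8   Mon   14    Cal      7
9   Mon   14    Jon     25
11  Sun   19    Jon     64
sort by miles:
    day  tip driver  miles
8   Mon   14    Cal      7
1   Thu   25    Fay     13
9   Mon   14    Jon     25
4   Sun   17  Quinn     51
6   Sat   21    Cal     60
11  Sun   19    Jon     64
3   Thu   15  Quinn     72
0   Sun   16    Cal     76
7   Mon   12    Tom     77
drop duplicate day (keep=last):
   day  tip driver  miles
6  Sat   21    Cal     60
3  Thu   15  Quinn     72
0  Sun   16    Cal     76
7  Mon   12    Tom     77
filter rows where tip > 12:
   day  tip driver  miles
6  Sat   21    Cal     60
3  Thu   15  Quinn     72
0  Sun   16    Cal     76
Taking the mean of column 'miles' gives 69.3333333333.

69.3333333333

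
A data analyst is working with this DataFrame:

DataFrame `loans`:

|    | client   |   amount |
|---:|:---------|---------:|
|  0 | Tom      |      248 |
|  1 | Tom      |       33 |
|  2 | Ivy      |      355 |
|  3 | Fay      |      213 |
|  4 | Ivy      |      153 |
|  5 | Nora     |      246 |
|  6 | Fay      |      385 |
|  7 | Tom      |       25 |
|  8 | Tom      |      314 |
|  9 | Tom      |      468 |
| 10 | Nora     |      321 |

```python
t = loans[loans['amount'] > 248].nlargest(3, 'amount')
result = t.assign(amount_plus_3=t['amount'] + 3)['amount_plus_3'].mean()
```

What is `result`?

filter rows where amount > 248:
   client  amount
2     Ivy     355
6     Fay     385
8     Tom     314
9     Tom     468
10   Nora     321
take 3 rows with largest amount:
  client  amount
9    Tom     468
6    Fay     385
2    Ivy     355
add column amount_plus_3 = t['amount'] + 3:
  client  amount  amount_plus_3
9    Tom     468            471
6    Fay     385            388
2    Ivy     355            358
Reading off the mean of column 'amount_plus_3', we get 405.666666667.

405.666666667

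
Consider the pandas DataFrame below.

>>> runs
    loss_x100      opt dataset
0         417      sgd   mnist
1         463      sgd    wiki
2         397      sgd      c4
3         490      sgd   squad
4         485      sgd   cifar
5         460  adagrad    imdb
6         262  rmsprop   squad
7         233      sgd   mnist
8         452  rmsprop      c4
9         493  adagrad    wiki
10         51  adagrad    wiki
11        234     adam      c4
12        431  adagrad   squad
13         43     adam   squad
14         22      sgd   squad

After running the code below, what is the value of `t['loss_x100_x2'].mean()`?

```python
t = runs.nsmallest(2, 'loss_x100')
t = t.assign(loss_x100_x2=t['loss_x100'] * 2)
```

take 2 rows with smallest loss_x100:
    loss_x100   opt dataset
14         22   sgd   squad
13         43  adam   squad
add column loss_x100_x2 = t['loss_x100'] * 2:
    loss_x100   opt dataset  loss_x100_x2
14         22   sgd   squad            44
13         43  adam   squad            86
mean of column 'loss_x100_x2' → 65.0

65.0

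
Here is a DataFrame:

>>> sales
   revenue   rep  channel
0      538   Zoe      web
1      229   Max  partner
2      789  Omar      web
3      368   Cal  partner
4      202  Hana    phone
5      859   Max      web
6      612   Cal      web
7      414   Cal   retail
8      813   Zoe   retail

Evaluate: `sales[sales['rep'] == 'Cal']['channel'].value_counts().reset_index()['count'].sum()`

3

filter rows where rep == 'Cal':
   revenue  rep  channel
3      368  Cal  partner
6      612  Cal      web
7      414  Cal   retail
value_counts of channel:
channel
partner    1
web        1
retail     1
Name: count, dtype: int64
reset_index():
   channel  count
0  partner      1
1      web      1
2   retail      1
Taking the sum of column 'count' gives 3.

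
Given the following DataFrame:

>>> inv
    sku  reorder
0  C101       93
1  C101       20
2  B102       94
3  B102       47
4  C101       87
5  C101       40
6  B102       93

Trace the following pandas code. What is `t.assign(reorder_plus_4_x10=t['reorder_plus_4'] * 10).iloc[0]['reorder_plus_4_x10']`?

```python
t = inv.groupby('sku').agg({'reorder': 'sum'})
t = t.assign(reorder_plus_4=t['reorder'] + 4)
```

2380

group by sku, sum of reorder:
      reorder
sku          
B102      234
C101      240
add column reorder_plus_4 = t['reorder'] + 4:
      reorder  reorder_plus_4
sku                          
B102      234             238
C101      240             244
add column reorder_plus_4_x10 = t['reorder_plus_4'] * 10:
      reorder  reorder_plus_4  reorder_plus_4_x10
sku                                              
B102      234             238                2380
C101      240             244                2440
Hence 2380.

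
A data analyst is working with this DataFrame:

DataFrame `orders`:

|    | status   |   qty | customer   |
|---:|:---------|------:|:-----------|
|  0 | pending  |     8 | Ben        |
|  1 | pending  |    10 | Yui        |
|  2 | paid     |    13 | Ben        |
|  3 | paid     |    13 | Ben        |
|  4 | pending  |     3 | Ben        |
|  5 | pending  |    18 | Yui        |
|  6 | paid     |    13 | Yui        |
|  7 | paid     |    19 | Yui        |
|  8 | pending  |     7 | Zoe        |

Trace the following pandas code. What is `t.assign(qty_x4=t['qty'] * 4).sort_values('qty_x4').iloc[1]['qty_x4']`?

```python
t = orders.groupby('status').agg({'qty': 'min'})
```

52

group by status, min of qty:
         qty
status      
paid      13
pending    3
add column qty_x4 = t['qty'] * 4:
         qty  qty_x4
status              
paid      13      52
pending    3      12
sort by qty_x4:
         qty  qty_x4
status              
pending    3      12
paid      13      52
Then the value at position 1, column 'qty_x4': 52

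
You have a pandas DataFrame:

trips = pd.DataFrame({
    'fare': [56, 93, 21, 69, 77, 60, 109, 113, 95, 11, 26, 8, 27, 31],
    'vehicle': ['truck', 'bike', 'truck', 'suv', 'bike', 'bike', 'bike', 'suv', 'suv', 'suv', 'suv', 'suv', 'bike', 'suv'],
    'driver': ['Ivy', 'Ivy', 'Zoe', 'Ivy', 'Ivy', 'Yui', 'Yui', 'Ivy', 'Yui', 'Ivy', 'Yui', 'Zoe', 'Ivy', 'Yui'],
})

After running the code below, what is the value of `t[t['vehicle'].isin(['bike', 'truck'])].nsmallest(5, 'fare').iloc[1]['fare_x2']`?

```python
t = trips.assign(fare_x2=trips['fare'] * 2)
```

54

add column fare_x2 = trips['fare'] * 2:
    fare vehicle driver  fare_x2
0     56   truck    Ivy      112
1     93    bike    Ivy      186
2     21   truck    Zoe       42
3     69     suv    Ivy      138
4     77    bike    Ivy      154
5     60    bike    Yui      120
6    109    bike    Yui      218
7    113     suv    Ivy      226
8     95     suv    Yui      190
9     11     suv    Ivy       22
10    26     suv    Yui       52
11     8     suv    Zoe       16
12    27    bike    Ivy       54
13    31     suv    Yui       62
filter rows where vehicle in ['bike', 'truck']:
    fare vehicle driver  fare_x2
0     56   truck    Ivy      112
1     93    bike    Ivy      186
2     21   truck    Zoe       42
4     77    bike    Ivy      154
5     60    bike    Yui      120
6    109    bike    Yui      218
12    27    bike    Ivy       54
take 5 rows with smallest fare:
    fare vehicle driver  fare_x2
2     21   truck    Zoe       42
12    27    bike    Ivy       54
0     56   truck    Ivy      112
5     60    bike    Yui      120
4     77    bike    Ivy      154
value at position 1, column 'fare_x2' → 54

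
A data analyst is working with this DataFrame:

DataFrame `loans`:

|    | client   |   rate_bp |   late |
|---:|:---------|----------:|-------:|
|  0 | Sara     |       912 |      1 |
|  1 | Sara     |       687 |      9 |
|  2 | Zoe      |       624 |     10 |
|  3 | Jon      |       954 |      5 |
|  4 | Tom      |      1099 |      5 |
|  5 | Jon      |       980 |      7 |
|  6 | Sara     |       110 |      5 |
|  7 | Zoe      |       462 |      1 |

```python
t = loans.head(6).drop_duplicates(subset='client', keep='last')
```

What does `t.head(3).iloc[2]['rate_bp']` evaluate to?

1099

take first 6 rows:
  client  rate_bp  late
0   Sara      912     1
1   Sara      687     9
2    Zoe      624    10
3    Jon      954     5
4    Tom     1099     5
5    Jon      980     7
drop duplicate client (keep=last):
  client  rate_bp  late
1   Sara      687     9
2    Zoe      624    10
4    Tom     1099     5
5    Jon      980     7
take first 3 rows:
  client  rate_bp  late
1   Sara      687     9
2    Zoe      624    10
4    Tom     1099     5
Taking the value at position 2, column 'rate_bp' gives 1099.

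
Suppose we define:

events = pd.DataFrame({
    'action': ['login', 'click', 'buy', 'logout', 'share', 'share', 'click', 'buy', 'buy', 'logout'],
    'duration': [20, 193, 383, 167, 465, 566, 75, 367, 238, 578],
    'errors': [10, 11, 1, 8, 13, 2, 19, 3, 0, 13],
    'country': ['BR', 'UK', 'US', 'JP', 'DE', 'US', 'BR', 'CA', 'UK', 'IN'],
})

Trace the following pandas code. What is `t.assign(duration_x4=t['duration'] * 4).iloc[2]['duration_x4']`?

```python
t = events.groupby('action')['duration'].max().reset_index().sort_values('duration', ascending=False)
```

1532

group by action, max of duration:
action
buy       383
click     193
login      20
logout    578
share     566
Name: duration, dtype: int64
reset_index():
   action  duration
0     buy       383
1   click       193
2   login        20
3  logout       578
4   share       566
sort by duration descending:
   action  duration
3  logout       578
4   share       566
0     buy       383
1   click       193
2   login        20
add column duration_x4 = t['duration'] * 4:
   action  duration  duration_x4
3  logout       578         2312
4   share       566         2264
0     buy       383         1532
1   click       193          772
2   login        20           80
Reading off the value at position 2, column 'duration_x4', we get 1532.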